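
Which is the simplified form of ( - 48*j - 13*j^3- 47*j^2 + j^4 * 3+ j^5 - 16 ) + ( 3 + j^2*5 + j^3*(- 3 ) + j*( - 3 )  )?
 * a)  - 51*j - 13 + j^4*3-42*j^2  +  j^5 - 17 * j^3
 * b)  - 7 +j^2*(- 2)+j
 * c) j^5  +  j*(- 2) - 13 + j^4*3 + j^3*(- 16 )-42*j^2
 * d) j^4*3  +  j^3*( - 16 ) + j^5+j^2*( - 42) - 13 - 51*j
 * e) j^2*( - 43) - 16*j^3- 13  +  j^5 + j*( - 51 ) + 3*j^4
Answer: d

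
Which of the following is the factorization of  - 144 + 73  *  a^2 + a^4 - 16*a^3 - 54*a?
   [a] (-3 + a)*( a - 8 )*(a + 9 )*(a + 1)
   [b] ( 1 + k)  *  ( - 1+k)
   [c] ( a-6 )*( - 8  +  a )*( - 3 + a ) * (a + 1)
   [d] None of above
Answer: c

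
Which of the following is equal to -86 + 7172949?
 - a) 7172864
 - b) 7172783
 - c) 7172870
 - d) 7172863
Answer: d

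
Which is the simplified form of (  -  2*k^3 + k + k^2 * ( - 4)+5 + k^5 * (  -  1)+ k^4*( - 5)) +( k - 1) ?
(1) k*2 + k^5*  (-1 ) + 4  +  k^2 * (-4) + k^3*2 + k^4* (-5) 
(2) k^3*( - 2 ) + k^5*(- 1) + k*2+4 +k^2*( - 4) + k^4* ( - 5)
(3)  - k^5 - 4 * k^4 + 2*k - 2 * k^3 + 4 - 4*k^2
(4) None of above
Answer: 2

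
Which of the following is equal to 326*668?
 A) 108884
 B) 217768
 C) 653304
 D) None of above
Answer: B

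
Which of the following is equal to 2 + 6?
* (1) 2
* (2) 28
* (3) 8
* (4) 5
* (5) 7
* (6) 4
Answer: 3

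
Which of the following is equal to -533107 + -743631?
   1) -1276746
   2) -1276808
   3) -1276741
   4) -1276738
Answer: 4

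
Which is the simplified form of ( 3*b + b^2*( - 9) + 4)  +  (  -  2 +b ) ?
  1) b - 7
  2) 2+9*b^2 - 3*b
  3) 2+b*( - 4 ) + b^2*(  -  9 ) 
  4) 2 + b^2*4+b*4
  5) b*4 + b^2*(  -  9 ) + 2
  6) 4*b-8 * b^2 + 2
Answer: 5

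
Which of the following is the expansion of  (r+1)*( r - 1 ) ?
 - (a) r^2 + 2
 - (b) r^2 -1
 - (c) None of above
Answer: b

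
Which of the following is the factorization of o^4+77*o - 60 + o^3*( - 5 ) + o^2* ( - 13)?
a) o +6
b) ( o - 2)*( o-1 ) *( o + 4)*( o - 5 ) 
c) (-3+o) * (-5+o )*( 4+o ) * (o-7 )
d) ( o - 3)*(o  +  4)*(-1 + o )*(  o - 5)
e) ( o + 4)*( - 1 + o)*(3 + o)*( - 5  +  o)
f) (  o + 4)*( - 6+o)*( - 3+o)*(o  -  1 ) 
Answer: d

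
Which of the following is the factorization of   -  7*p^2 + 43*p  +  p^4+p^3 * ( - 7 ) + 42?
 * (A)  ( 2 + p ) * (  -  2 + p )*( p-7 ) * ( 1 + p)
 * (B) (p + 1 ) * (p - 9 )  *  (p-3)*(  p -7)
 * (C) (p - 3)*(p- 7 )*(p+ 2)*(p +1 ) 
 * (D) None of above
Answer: C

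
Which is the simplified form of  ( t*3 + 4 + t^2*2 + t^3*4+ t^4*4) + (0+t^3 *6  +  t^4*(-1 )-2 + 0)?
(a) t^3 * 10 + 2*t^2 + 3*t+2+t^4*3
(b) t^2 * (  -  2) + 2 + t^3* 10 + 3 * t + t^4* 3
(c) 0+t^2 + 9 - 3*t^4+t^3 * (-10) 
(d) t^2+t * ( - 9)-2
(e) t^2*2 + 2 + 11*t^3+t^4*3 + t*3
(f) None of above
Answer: a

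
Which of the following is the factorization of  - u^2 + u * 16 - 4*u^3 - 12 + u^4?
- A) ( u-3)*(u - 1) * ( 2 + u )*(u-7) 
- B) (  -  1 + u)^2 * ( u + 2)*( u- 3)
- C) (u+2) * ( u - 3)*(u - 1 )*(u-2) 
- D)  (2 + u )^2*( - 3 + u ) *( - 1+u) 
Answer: C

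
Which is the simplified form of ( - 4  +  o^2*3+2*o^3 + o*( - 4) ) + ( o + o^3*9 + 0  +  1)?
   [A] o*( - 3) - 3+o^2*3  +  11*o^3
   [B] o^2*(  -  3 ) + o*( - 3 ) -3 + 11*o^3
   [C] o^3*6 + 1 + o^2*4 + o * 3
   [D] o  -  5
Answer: A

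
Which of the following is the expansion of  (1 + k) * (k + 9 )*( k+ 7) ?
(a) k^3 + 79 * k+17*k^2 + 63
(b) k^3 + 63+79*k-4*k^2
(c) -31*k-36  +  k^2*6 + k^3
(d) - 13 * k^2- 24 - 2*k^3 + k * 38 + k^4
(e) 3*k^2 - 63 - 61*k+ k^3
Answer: a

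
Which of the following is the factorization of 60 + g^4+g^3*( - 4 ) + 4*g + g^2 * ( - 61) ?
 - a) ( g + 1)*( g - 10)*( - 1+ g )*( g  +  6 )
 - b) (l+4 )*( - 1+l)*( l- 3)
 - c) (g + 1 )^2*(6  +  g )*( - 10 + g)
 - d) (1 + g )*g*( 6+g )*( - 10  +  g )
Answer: a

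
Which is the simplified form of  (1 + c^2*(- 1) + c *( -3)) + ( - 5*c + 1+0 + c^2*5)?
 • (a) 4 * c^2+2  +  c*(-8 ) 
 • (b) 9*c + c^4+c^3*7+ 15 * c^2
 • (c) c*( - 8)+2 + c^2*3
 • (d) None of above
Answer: a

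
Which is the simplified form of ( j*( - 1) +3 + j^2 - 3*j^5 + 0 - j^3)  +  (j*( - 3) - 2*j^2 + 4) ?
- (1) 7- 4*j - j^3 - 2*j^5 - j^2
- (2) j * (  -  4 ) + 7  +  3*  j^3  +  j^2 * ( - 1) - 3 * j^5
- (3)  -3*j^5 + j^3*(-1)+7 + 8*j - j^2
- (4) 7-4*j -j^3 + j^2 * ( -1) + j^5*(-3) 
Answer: 4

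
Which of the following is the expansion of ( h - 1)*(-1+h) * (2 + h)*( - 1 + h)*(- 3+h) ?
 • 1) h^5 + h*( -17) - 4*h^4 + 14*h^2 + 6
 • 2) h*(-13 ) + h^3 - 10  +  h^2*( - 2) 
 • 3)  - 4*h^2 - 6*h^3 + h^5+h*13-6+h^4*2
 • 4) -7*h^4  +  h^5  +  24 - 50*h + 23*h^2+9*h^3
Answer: 1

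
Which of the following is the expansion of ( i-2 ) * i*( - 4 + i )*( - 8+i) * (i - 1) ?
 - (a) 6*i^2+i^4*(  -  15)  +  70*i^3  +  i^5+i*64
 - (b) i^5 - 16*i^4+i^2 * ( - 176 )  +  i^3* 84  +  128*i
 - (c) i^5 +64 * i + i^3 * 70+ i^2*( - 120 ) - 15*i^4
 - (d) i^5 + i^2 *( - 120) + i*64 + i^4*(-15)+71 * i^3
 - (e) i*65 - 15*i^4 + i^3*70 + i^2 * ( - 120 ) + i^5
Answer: c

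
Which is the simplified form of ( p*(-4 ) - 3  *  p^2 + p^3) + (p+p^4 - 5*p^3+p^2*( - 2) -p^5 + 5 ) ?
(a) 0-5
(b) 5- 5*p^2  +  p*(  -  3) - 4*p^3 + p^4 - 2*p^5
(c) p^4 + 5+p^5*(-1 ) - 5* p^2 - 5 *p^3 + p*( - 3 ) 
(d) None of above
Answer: d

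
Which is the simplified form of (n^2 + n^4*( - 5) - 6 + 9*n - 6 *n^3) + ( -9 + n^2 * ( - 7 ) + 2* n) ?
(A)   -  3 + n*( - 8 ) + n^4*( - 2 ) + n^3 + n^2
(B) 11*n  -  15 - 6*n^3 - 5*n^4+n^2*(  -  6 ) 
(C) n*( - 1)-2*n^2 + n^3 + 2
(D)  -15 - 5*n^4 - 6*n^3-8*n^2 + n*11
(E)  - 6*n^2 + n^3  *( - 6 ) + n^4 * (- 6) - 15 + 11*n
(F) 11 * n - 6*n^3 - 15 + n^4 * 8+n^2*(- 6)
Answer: B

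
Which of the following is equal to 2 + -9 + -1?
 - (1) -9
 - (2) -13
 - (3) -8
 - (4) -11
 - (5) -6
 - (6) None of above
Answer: 3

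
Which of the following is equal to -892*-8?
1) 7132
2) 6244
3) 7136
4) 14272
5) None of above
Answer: 3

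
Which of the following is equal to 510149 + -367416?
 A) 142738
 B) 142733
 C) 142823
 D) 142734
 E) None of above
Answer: B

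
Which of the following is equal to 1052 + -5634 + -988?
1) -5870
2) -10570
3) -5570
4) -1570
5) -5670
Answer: 3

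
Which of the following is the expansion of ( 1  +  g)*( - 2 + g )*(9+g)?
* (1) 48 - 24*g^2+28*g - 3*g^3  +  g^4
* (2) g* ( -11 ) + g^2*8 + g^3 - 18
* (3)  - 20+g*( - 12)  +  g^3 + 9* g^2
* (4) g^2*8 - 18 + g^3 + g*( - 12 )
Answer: 2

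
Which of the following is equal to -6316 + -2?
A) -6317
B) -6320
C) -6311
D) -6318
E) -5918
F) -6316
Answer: D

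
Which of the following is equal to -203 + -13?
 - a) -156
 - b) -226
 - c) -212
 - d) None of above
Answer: d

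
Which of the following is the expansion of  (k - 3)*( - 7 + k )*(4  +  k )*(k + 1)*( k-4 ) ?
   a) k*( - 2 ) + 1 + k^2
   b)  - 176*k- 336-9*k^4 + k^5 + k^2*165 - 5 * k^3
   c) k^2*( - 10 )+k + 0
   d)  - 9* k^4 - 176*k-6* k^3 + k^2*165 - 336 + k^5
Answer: b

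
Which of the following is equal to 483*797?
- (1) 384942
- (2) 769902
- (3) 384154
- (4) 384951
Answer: 4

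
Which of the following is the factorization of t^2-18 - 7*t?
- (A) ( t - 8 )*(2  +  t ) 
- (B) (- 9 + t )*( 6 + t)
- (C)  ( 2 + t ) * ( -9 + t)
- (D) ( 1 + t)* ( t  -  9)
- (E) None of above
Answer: C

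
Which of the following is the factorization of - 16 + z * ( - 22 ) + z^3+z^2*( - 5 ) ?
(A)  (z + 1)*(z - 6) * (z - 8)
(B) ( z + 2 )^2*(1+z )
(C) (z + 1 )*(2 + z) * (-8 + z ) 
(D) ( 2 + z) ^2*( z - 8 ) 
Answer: C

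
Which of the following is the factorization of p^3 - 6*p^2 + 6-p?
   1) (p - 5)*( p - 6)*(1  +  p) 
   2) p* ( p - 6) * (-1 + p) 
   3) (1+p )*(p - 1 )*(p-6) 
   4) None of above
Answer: 3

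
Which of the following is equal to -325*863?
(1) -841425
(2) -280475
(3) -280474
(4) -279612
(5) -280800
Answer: 2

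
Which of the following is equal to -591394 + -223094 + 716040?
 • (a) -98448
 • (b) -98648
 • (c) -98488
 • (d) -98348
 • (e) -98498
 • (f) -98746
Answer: a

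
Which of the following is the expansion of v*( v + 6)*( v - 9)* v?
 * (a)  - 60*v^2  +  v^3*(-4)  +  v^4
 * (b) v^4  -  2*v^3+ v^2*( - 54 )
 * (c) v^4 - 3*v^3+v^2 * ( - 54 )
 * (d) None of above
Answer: c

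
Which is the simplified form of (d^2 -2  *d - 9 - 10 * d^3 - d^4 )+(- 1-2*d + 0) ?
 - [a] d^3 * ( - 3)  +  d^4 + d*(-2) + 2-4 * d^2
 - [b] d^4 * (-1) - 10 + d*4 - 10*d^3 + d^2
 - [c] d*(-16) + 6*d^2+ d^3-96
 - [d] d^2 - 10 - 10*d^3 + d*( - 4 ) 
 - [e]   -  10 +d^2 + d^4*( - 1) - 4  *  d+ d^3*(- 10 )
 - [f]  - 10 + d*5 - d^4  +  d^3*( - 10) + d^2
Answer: e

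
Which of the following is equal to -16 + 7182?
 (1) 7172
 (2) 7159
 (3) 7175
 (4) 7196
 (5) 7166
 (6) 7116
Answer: 5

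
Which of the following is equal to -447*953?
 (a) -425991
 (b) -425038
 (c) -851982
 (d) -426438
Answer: a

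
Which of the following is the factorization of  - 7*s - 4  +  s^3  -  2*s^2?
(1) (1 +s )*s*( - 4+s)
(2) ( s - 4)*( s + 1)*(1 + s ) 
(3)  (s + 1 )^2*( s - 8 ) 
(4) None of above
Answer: 2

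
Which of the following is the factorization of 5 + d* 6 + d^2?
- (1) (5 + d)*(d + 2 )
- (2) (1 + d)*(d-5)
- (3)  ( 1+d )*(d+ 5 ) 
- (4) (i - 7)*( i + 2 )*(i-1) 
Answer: 3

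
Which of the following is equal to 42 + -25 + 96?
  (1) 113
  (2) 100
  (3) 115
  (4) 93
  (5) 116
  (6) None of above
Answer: 1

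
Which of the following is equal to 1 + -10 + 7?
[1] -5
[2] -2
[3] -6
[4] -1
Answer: 2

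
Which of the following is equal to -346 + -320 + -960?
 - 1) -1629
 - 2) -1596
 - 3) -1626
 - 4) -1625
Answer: 3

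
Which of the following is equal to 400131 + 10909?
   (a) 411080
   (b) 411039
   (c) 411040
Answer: c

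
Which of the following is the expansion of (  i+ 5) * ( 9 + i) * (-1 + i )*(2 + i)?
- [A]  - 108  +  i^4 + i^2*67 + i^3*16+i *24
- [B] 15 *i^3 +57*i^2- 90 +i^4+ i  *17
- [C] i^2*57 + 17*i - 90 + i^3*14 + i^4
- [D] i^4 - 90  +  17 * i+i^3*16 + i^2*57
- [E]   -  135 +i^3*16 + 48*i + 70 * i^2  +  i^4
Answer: B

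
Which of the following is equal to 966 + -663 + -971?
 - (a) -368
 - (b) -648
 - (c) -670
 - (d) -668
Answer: d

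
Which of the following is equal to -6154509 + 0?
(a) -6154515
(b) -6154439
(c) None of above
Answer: c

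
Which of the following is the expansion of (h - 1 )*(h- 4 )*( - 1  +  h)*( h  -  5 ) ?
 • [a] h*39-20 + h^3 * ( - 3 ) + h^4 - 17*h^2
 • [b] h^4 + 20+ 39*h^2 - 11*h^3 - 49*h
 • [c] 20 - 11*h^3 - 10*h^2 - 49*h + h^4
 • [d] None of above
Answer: b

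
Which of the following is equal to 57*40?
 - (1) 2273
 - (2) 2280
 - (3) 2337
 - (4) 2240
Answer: 2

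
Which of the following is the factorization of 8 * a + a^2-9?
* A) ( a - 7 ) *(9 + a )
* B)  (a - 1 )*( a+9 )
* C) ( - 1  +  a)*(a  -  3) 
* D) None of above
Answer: B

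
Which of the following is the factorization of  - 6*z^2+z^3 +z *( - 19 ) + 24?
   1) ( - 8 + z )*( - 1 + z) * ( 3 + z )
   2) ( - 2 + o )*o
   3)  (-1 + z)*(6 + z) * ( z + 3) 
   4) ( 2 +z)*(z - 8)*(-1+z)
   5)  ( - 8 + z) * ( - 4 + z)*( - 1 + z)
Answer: 1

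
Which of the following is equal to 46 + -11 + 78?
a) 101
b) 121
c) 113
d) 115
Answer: c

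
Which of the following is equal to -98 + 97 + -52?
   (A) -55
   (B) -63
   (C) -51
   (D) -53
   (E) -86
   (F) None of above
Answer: D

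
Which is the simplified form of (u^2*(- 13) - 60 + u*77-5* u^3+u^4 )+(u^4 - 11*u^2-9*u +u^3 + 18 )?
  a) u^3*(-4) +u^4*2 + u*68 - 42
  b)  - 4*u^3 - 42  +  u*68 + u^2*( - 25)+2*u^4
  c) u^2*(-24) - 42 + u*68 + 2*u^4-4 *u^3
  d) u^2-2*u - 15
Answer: c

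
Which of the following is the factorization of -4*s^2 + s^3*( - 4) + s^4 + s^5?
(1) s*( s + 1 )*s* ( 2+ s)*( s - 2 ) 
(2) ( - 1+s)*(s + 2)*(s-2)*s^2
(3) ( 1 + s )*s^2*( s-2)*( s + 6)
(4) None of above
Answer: 1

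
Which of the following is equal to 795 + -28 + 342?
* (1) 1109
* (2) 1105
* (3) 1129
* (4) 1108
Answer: 1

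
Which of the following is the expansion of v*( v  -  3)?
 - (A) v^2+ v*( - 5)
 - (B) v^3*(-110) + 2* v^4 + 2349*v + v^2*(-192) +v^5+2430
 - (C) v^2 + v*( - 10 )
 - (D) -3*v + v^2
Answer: D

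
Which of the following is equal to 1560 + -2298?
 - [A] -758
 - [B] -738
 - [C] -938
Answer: B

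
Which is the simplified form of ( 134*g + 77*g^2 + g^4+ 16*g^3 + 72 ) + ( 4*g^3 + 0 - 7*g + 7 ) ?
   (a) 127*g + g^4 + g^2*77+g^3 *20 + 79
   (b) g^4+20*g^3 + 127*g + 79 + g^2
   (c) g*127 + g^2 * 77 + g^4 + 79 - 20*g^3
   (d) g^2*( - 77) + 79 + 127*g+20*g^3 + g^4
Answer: a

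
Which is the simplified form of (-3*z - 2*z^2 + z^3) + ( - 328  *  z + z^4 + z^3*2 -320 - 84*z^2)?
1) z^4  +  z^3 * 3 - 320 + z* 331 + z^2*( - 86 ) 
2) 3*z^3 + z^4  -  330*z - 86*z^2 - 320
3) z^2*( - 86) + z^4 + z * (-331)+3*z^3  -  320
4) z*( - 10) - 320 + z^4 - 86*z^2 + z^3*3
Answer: 3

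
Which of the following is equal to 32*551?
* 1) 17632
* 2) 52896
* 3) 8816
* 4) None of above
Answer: 1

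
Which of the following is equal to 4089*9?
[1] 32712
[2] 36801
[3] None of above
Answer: 2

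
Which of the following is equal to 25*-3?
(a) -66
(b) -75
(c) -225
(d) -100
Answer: b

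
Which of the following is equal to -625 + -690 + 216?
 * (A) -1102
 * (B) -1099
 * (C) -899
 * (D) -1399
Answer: B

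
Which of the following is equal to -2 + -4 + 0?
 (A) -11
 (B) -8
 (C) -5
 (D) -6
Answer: D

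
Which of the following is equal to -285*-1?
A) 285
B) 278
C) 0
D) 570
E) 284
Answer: A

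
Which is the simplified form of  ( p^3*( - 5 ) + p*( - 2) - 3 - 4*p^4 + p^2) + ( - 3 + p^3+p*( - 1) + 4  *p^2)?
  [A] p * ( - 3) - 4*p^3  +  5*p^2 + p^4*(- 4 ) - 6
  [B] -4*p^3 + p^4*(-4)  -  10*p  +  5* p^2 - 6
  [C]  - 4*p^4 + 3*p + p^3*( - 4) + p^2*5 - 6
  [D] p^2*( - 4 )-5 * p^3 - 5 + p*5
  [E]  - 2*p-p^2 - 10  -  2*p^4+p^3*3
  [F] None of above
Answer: A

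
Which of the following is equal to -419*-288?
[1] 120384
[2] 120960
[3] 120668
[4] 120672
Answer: 4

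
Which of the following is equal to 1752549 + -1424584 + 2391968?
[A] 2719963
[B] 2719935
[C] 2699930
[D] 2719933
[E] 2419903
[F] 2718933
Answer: D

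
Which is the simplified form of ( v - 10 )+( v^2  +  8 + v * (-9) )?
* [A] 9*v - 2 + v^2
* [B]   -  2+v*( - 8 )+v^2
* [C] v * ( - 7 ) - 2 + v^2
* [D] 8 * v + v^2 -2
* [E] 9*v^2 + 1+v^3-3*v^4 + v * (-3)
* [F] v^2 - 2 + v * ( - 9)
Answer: B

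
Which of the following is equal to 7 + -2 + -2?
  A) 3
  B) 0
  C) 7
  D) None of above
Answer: A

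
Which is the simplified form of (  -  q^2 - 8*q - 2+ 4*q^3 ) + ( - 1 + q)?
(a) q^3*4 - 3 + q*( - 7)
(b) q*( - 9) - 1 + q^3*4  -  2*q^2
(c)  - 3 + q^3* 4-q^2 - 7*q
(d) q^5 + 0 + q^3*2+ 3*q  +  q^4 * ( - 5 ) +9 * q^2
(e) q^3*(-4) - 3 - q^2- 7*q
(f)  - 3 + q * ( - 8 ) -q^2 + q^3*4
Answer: c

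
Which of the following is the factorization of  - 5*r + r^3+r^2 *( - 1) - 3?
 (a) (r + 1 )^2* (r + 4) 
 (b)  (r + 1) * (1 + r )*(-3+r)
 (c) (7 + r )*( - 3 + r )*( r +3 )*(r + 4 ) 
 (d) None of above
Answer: b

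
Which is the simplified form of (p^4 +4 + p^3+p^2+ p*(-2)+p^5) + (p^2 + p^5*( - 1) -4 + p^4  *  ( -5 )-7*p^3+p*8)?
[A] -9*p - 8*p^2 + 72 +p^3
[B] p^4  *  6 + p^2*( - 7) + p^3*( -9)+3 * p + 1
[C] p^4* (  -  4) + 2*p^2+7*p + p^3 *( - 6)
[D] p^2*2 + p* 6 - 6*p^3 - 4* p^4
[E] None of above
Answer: D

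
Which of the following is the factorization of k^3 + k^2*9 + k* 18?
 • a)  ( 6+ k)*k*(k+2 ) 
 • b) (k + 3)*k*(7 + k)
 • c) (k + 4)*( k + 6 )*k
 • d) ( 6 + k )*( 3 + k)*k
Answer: d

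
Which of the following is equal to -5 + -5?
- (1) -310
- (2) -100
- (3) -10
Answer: 3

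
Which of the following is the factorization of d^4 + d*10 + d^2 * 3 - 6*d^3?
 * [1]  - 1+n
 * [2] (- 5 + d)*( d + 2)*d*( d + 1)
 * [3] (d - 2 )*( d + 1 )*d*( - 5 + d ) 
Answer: 3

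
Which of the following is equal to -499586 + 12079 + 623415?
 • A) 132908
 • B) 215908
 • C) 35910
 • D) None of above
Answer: D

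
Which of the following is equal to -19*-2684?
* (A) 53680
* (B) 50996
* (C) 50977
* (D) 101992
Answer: B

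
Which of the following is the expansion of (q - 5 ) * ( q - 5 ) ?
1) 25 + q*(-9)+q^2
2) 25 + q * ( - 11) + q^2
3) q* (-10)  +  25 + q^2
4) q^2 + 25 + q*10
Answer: 3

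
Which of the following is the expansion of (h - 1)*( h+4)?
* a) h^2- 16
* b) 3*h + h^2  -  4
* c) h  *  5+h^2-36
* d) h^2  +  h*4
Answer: b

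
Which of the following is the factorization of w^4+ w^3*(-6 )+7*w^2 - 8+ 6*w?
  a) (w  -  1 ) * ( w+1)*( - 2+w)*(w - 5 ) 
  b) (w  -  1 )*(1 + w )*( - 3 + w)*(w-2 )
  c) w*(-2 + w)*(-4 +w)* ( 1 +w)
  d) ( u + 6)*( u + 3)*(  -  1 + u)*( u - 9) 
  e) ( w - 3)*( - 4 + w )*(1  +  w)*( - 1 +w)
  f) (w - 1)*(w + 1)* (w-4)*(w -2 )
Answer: f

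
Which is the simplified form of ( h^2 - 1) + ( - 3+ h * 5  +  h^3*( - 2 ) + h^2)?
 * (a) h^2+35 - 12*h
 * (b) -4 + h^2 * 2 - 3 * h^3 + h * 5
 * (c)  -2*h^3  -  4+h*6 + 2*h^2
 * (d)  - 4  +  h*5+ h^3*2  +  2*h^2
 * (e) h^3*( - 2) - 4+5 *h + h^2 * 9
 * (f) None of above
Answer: f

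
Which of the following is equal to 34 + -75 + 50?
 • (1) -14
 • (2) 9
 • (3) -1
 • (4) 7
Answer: 2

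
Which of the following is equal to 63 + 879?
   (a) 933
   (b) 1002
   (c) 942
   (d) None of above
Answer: c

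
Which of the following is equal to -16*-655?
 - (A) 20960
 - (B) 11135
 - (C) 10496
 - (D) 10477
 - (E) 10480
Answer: E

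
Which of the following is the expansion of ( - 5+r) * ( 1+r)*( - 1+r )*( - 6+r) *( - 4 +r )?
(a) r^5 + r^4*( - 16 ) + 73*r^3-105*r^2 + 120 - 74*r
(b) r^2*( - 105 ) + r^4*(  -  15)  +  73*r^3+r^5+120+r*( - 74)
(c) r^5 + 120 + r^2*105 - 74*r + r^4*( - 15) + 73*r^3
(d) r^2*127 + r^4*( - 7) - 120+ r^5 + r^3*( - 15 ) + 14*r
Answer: b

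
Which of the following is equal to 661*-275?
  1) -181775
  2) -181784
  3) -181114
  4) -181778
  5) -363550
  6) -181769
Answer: 1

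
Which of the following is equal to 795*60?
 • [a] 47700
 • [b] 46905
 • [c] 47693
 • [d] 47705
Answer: a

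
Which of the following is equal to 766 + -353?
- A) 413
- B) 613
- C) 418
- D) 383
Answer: A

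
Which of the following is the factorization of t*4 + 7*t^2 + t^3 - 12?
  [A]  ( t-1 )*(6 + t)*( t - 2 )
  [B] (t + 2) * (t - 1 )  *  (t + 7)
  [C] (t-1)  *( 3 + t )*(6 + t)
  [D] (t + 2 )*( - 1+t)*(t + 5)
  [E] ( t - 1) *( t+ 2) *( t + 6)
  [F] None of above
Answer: E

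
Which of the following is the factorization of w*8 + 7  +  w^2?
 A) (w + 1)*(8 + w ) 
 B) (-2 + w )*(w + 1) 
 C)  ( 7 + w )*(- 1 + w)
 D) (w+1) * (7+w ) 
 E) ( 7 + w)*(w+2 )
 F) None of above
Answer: D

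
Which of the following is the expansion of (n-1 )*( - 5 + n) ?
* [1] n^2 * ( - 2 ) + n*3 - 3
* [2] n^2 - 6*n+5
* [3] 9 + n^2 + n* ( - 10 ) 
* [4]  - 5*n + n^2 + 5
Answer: 2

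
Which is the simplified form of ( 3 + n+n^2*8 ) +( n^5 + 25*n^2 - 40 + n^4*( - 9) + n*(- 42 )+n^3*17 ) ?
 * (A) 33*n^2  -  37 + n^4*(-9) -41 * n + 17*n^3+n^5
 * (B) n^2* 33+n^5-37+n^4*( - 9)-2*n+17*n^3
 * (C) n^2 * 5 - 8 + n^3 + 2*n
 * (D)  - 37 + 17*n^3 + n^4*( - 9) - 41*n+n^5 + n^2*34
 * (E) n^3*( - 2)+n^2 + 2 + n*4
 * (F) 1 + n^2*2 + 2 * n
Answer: A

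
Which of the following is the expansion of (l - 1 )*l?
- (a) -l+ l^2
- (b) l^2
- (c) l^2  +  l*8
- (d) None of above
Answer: a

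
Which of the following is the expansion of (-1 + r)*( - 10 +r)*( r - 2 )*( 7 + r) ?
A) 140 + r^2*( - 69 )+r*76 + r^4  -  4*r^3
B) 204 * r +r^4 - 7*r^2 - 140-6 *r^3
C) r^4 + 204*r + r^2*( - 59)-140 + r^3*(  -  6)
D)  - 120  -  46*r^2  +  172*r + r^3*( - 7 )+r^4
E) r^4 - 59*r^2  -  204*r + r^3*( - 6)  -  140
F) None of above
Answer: C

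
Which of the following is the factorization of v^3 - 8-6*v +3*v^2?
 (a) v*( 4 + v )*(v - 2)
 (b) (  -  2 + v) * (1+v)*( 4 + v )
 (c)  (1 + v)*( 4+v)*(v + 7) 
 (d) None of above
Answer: b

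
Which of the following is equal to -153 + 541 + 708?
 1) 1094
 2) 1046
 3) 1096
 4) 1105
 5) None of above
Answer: 3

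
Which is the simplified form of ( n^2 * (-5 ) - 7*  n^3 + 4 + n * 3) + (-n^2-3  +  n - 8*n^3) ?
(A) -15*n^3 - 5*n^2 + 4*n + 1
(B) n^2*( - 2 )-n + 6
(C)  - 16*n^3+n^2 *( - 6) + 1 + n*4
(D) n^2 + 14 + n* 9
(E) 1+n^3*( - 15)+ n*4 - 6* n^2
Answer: E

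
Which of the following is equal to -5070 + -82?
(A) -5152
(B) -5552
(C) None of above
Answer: A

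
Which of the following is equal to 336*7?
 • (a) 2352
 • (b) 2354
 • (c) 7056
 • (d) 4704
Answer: a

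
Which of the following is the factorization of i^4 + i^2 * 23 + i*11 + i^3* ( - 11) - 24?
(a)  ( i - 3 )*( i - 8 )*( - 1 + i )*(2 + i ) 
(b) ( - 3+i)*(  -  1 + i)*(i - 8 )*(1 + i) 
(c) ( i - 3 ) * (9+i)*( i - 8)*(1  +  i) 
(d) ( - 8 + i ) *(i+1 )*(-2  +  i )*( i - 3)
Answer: b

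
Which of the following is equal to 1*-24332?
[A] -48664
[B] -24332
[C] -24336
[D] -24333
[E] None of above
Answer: B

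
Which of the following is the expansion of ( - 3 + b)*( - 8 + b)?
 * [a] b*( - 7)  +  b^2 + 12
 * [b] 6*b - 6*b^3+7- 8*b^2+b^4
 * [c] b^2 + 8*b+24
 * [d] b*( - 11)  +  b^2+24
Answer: d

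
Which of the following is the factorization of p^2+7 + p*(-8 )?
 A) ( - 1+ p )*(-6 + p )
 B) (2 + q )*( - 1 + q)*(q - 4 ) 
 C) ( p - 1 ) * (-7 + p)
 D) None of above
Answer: C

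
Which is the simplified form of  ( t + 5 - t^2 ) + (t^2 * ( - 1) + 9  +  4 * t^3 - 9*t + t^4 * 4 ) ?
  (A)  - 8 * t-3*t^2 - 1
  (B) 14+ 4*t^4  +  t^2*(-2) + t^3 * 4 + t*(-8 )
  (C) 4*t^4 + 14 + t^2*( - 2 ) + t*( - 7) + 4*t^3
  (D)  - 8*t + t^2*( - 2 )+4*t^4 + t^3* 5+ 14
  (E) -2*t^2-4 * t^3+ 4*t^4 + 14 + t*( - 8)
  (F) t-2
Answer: B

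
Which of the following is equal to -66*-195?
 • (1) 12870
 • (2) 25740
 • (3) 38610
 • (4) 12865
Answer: 1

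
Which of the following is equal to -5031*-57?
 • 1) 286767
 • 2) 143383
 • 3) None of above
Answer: 1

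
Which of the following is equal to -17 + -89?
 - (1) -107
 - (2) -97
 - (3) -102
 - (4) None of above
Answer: 4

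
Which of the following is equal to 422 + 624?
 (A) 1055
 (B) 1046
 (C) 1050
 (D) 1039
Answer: B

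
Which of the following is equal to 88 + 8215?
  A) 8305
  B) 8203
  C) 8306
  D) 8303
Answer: D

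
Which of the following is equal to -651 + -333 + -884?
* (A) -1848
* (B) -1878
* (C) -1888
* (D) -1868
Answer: D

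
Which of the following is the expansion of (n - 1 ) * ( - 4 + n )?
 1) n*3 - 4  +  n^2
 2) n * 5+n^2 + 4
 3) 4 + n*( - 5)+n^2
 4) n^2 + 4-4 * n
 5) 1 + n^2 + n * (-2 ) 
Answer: 3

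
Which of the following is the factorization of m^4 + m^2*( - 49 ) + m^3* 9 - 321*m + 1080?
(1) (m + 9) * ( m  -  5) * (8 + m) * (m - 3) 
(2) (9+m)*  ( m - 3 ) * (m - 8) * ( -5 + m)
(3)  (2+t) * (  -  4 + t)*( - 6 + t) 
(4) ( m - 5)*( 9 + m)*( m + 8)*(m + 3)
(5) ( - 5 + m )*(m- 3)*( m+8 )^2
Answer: 1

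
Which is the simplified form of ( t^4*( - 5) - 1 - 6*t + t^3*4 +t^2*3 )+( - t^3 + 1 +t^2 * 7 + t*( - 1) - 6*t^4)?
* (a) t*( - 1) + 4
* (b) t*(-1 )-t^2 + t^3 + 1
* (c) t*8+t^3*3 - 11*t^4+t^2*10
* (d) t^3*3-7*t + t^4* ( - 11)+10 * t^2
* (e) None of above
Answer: d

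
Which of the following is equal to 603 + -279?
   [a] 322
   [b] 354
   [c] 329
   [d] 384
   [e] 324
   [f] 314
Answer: e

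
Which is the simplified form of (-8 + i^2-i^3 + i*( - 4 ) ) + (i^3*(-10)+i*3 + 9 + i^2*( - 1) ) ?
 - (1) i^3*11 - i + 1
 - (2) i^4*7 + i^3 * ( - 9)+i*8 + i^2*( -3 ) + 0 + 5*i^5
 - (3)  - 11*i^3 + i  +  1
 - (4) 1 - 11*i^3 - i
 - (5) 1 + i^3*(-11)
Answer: 4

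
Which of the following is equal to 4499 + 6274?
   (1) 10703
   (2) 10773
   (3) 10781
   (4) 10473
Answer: 2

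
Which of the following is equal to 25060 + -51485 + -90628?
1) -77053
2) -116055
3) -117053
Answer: 3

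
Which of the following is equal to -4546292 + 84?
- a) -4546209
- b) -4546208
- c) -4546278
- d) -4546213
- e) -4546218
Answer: b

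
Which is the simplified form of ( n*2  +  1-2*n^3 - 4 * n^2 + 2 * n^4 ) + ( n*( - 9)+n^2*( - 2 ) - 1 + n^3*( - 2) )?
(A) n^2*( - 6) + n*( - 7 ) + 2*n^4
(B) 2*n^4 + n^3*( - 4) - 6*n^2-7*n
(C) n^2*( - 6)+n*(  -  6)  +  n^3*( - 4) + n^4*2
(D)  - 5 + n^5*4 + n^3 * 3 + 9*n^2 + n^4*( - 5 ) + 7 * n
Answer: B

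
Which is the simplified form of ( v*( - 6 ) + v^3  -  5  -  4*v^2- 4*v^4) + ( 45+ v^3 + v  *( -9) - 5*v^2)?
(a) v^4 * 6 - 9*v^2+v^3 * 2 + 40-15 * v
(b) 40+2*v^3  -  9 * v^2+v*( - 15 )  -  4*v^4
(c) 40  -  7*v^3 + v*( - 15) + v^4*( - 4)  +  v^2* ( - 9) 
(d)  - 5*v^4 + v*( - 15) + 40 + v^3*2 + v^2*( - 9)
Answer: b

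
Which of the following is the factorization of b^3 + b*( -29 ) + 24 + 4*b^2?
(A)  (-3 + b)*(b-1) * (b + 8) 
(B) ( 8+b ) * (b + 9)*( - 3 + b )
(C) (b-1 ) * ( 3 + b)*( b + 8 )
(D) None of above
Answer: A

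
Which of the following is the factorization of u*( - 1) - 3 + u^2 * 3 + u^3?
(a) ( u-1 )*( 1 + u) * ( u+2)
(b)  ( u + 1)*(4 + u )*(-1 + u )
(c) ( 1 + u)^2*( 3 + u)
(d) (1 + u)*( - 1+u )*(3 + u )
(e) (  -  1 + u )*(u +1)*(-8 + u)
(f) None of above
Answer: d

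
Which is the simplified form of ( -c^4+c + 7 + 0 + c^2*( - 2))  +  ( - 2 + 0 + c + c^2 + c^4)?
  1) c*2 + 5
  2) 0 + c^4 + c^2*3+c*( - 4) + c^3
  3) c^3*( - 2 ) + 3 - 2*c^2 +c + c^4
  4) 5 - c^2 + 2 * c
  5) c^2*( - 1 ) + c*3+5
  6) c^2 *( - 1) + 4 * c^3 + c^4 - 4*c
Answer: 4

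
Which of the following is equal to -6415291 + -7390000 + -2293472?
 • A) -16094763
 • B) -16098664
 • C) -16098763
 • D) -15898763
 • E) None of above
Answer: C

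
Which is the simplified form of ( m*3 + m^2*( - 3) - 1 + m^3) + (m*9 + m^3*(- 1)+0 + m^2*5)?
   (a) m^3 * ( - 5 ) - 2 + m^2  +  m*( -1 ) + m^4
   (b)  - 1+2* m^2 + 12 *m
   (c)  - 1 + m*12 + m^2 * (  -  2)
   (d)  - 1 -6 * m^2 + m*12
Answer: b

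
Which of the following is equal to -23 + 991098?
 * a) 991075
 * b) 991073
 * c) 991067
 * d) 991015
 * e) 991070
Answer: a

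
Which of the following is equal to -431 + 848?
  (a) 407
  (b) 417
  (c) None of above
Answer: b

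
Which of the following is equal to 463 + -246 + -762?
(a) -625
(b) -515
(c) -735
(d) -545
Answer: d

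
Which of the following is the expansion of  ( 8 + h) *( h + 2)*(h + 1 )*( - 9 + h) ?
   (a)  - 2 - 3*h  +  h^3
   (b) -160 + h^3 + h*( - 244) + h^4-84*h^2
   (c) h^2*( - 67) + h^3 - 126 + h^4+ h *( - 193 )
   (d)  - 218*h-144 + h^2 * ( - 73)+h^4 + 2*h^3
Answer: d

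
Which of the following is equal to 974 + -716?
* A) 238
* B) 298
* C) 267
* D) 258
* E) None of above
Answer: D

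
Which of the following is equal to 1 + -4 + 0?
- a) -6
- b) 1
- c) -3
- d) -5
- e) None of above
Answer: c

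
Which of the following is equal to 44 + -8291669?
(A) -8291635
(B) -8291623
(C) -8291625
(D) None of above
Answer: C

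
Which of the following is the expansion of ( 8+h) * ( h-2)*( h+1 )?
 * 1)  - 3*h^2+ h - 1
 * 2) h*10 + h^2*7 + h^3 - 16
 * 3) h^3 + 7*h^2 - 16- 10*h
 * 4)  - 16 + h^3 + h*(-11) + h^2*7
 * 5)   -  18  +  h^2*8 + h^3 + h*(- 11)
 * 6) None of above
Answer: 3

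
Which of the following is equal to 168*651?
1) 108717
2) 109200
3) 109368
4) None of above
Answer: 3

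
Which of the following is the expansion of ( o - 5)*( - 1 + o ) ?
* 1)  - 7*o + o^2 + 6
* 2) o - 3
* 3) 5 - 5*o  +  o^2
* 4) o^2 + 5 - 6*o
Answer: 4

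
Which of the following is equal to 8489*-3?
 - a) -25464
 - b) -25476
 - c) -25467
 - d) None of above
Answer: c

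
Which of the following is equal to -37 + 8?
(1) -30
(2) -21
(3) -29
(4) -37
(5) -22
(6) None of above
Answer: 3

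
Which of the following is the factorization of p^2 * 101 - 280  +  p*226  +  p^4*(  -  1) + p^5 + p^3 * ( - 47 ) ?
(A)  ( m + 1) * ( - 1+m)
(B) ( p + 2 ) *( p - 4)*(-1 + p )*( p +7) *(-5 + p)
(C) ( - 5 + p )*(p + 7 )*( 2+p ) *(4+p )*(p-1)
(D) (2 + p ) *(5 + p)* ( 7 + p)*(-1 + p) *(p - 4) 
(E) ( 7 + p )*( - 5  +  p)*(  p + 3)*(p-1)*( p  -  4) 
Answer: B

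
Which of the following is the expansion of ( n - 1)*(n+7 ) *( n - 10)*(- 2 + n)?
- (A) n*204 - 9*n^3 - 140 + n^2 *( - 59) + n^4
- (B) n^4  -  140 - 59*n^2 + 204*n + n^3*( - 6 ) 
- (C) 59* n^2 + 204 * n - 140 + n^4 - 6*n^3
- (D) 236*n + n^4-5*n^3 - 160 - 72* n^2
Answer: B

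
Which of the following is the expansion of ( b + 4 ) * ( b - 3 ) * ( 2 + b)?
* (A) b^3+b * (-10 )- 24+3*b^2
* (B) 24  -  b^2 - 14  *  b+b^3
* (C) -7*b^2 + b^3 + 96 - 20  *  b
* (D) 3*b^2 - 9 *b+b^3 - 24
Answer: A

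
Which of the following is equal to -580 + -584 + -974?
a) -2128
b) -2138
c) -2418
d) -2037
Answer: b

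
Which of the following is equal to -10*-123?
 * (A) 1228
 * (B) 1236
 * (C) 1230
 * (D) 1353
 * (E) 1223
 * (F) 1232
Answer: C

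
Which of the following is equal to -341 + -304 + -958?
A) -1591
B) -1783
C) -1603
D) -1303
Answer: C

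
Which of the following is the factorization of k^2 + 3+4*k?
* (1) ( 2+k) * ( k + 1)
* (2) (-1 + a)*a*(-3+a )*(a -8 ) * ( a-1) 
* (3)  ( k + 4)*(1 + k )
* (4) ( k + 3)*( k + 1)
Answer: 4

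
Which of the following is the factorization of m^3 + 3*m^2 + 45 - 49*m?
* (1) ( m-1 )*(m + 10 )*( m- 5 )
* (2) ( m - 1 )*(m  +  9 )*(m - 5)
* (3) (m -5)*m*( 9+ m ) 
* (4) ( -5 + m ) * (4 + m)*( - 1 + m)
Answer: 2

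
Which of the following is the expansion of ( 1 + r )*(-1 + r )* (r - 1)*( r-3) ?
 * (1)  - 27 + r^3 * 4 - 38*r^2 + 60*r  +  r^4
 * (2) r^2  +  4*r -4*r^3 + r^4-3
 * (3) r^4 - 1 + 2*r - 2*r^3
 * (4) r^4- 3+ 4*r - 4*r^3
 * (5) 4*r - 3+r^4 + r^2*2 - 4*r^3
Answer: 5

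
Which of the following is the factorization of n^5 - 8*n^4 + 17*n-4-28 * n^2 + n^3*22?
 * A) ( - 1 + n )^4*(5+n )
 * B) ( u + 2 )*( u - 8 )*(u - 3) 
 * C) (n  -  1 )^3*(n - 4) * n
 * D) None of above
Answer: D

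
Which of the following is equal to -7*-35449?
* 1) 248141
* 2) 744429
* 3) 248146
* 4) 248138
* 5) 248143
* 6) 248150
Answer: 5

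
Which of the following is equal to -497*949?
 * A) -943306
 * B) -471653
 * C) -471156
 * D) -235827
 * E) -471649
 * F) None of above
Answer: B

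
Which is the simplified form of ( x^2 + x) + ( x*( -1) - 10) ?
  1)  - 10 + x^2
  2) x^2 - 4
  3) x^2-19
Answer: 1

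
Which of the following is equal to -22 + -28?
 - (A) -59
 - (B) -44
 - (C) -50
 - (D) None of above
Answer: C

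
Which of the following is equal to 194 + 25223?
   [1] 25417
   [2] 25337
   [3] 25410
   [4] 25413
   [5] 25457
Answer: 1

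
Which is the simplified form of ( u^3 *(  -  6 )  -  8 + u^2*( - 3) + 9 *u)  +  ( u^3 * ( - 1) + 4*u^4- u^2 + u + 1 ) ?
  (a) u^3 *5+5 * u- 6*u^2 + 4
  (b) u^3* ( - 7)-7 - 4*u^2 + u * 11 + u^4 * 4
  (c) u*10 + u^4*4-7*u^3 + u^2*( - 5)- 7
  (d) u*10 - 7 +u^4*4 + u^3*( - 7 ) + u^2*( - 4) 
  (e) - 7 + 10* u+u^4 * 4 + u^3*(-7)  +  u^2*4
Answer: d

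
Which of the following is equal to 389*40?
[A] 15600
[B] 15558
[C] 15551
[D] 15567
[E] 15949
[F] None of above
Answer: F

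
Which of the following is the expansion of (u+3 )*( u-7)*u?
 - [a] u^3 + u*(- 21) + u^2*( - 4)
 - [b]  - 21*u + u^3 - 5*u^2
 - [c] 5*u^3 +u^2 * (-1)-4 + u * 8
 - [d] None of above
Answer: a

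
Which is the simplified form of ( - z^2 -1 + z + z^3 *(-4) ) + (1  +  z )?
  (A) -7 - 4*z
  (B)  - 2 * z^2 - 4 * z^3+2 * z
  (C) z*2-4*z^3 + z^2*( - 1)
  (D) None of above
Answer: C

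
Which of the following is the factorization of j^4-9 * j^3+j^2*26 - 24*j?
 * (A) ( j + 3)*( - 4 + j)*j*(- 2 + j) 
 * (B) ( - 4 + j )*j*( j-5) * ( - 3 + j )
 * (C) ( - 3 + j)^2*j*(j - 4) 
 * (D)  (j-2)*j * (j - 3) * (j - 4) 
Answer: D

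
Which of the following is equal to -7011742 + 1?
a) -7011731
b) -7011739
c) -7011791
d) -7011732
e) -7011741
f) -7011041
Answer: e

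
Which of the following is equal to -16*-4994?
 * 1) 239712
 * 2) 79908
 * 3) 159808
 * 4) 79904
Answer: 4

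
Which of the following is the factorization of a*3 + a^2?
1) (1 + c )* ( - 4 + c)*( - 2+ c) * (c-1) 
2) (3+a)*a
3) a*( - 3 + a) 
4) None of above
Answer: 2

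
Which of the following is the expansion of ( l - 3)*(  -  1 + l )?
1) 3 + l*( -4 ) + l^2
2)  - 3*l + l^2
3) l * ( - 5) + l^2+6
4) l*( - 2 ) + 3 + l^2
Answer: 1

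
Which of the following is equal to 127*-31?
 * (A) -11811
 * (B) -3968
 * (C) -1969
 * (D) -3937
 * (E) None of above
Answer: D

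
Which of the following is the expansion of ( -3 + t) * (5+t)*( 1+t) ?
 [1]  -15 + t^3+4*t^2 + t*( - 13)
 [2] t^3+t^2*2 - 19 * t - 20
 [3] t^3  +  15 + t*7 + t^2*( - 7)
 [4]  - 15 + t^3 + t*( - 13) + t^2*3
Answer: 4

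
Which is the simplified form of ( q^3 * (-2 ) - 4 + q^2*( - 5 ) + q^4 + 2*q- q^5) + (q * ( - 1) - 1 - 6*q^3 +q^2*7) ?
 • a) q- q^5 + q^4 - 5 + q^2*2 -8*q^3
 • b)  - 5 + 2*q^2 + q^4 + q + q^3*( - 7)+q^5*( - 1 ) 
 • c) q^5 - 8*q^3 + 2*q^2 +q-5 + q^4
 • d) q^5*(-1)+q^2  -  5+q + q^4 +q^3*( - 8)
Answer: a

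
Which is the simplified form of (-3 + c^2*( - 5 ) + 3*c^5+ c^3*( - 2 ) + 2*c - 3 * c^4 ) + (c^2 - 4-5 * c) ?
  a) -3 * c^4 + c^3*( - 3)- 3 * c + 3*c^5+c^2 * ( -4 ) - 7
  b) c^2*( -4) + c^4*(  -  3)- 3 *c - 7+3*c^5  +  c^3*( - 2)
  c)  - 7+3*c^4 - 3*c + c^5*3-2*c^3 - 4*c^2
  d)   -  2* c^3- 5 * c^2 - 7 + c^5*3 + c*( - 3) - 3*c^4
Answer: b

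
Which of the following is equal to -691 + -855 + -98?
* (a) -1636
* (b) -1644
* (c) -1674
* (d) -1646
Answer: b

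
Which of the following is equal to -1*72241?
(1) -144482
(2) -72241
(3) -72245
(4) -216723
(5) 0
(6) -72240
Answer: 2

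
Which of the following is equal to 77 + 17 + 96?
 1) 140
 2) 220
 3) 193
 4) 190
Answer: 4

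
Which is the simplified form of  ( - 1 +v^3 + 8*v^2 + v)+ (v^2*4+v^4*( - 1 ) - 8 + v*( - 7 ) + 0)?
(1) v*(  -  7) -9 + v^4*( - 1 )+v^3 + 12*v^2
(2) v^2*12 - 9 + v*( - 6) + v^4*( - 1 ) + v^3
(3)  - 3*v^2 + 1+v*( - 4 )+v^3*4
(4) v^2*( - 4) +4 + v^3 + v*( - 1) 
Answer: 2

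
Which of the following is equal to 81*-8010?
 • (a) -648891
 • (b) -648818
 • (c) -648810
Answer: c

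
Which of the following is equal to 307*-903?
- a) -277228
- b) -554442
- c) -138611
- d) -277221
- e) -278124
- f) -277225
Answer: d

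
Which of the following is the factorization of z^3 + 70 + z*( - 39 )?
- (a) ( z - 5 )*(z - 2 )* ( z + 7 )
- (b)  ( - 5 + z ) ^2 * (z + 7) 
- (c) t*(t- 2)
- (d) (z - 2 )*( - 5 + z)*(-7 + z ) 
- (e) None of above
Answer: a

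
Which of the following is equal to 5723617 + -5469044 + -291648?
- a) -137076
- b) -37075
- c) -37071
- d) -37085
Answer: b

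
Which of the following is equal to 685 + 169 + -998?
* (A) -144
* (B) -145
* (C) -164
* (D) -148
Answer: A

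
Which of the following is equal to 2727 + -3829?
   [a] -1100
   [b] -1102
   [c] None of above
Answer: b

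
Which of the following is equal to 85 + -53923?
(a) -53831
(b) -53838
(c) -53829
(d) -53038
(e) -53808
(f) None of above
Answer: b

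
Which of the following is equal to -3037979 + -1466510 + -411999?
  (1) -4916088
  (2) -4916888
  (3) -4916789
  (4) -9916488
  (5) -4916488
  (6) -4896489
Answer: 5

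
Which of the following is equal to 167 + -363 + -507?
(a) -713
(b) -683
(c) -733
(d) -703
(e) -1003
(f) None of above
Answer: d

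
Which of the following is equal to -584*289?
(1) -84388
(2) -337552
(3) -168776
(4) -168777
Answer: 3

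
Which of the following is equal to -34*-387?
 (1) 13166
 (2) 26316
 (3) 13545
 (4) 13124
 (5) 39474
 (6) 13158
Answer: 6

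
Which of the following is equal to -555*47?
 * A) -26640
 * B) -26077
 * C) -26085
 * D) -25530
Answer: C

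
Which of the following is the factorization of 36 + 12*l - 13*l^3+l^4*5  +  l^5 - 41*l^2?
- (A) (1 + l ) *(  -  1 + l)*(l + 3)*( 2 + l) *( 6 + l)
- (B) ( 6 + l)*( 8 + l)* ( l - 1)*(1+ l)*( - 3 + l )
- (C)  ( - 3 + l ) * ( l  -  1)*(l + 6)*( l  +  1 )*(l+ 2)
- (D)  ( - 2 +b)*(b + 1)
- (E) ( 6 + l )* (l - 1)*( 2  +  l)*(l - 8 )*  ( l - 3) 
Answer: C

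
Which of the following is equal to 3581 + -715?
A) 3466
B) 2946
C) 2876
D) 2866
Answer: D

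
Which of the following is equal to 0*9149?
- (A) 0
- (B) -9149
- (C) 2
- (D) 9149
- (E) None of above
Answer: A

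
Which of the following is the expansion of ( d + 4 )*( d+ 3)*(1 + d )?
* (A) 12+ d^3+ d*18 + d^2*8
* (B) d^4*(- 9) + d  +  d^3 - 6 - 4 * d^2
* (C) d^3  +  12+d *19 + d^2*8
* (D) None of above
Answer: C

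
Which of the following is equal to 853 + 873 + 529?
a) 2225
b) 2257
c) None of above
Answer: c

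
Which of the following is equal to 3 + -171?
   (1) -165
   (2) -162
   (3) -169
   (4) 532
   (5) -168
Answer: 5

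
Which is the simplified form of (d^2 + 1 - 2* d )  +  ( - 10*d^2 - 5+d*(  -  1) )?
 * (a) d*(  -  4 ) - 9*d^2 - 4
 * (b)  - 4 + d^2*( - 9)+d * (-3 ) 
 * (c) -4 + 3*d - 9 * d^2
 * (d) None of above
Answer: b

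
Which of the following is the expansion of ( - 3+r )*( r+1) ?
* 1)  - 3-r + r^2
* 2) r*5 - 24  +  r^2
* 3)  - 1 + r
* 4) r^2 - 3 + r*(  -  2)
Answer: 4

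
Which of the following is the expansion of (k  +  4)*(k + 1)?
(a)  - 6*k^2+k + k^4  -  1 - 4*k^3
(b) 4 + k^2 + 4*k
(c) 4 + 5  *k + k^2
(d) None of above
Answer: c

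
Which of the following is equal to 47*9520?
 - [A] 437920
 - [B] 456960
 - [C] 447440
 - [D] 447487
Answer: C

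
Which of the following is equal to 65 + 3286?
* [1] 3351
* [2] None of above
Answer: 1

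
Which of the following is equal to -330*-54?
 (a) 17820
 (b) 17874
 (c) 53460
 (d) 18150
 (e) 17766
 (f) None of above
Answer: a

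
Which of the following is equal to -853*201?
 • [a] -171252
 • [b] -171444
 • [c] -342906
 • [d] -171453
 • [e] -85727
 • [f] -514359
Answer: d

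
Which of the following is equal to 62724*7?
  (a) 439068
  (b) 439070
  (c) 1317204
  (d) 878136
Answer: a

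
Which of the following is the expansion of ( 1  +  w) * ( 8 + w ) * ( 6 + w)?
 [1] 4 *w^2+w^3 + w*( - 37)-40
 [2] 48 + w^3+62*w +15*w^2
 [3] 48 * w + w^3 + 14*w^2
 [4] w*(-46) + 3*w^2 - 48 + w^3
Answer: 2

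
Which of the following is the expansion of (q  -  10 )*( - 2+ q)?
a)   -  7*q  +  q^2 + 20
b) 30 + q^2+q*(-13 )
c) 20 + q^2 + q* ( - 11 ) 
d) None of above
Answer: d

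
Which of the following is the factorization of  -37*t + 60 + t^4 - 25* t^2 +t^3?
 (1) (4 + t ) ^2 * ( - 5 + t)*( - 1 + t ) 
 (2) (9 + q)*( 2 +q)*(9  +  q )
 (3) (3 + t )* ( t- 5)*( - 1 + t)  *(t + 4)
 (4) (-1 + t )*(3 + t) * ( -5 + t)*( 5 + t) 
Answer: 3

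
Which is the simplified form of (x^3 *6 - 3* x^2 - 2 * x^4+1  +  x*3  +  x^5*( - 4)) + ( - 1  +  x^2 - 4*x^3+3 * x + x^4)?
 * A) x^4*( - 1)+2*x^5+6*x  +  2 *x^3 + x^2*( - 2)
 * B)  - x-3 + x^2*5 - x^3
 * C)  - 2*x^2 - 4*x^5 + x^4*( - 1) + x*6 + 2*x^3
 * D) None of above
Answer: C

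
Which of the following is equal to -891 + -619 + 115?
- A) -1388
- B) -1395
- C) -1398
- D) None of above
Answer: B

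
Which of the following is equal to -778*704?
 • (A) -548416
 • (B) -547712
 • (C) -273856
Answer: B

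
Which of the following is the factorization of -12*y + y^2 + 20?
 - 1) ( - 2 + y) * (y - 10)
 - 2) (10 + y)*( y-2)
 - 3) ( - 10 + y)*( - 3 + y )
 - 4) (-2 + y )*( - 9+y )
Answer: 1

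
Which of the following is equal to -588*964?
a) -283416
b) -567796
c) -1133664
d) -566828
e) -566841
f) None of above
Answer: f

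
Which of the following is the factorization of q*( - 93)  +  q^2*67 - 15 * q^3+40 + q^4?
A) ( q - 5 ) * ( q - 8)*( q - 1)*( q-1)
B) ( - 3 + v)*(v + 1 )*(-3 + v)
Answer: A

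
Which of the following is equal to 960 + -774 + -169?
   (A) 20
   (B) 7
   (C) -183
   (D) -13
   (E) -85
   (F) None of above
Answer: F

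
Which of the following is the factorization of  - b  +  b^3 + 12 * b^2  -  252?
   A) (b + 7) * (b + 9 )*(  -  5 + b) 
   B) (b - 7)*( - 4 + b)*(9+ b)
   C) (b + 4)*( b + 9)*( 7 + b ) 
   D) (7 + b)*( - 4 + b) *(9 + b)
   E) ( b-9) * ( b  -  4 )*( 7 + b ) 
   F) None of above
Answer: D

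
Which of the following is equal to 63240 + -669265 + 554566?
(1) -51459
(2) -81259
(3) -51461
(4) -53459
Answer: 1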